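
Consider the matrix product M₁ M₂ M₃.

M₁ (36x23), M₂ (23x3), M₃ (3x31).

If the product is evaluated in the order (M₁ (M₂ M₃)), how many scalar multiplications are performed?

27807

(M₂ M₃): 23×3 by 3×31 → 23×31, cost 23·3·31 = 2139
(M₁ (M₂ M₃)): 36×23 by 23×31 → 36×31, cost 36·23·31 = 25668; cumulative 27807
Total: 27807 scalar multiplications.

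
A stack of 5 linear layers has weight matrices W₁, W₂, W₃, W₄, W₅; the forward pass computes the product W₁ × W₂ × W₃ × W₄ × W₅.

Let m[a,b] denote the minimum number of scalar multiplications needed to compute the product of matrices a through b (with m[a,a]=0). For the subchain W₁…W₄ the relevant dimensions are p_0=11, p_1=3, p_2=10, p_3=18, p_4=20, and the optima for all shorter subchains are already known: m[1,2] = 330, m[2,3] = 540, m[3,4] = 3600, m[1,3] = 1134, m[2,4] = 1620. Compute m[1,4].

m[1,4] = min over k∈[1,3] of m[1,k]+m[k+1,4]+p_{0}·p_k·p_{4}.
k=1: 0 + 1620 + 11·3·20 = 2280; k=2: 330 + 3600 + 11·10·20 = 6130; k=3: 1134 + 0 + 11·18·20 = 5094.
Minimum: 2280 at k=1.

2280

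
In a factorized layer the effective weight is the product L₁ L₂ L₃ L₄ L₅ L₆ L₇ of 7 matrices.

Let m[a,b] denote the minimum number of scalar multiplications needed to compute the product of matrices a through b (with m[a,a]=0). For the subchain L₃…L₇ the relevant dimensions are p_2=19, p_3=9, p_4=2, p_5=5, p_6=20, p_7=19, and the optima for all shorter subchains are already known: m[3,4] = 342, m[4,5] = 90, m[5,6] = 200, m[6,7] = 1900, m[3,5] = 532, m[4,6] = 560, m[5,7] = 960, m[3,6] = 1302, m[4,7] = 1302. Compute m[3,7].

2024

m[3,7] = min over k∈[3,6] of m[3,k]+m[k+1,7]+p_{2}·p_k·p_{7}.
k=3: 0 + 1302 + 19·9·19 = 4551; k=4: 342 + 960 + 19·2·19 = 2024; k=5: 532 + 1900 + 19·5·19 = 4237; k=6: 1302 + 0 + 19·20·19 = 8522.
Minimum: 2024 at k=4.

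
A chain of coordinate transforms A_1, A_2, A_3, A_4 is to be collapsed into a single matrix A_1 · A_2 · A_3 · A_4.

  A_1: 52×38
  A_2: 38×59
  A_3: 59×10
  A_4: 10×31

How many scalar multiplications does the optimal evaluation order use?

58300

Adjacent pairs: A_1A_2 = 52·38·59 = 116584; A_2A_3 = 38·59·10 = 22420; A_3A_4 = 59·10·31 = 18290.
Length 3: A_1..A_3: k=1: 0+22420+52·38·10=42180; k=2: 116584+0+52·59·10=147264 → min 42180 | A_2..A_4: k=2: 0+18290+38·59·31=87792; k=3: 22420+0+38·10·31=34200 → min 34200.
Length 4: A_1..A_4: k=1: 0+34200+52·38·31=95456; k=2: 116584+18290+52·59·31=229982; k=3: 42180+0+52·10·31=58300 → min 58300.
Optimal order: ((A_1 · (A_2 · A_3)) · A_4) with cost 58300.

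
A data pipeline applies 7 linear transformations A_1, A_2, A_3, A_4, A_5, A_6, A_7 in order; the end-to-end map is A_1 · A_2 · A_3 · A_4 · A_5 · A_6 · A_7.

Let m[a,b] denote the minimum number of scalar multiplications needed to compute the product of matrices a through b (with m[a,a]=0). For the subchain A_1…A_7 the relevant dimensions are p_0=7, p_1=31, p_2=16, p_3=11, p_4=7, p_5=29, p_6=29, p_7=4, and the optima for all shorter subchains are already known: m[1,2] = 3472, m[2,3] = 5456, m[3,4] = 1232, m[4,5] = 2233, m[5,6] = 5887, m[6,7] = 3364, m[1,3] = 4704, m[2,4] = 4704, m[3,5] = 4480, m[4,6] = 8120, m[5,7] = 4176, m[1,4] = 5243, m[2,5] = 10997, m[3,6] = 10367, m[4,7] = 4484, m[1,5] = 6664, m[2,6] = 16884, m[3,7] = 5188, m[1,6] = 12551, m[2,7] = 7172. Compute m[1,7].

8040

m[1,7] = min over k∈[1,6] of m[1,k]+m[k+1,7]+p_{0}·p_k·p_{7}.
k=1: 0 + 7172 + 7·31·4 = 8040; k=2: 3472 + 5188 + 7·16·4 = 9108; k=3: 4704 + 4484 + 7·11·4 = 9496; k=4: 5243 + 4176 + 7·7·4 = 9615; k=5: 6664 + 3364 + 7·29·4 = 10840; k=6: 12551 + 0 + 7·29·4 = 13363.
Minimum: 8040 at k=1.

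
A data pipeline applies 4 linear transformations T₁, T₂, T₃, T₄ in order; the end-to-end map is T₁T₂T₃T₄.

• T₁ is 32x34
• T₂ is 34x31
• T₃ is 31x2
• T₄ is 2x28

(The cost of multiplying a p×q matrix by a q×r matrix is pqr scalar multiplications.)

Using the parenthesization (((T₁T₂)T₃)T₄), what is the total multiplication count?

(T₁T₂): 32×34 by 34×31 → 32×31, cost 32·34·31 = 33728
((T₁T₂)T₃): 32×31 by 31×2 → 32×2, cost 32·31·2 = 1984; cumulative 35712
(((T₁T₂)T₃)T₄): 32×2 by 2×28 → 32×28, cost 32·2·28 = 1792; cumulative 37504
Total: 37504 scalar multiplications.

37504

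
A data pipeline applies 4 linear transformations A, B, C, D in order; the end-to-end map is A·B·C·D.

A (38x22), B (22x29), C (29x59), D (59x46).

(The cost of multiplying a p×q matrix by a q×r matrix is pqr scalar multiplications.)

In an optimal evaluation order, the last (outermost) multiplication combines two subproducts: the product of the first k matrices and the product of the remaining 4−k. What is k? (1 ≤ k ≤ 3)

Adjacent pairs: AB = 38·22·29 = 24244; BC = 22·29·59 = 37642; CD = 29·59·46 = 78706.
Length 3: A..C: k=1: 0+37642+38·22·59=86966; k=2: 24244+0+38·29·59=89262 → min 86966 | B..D: k=2: 0+78706+22·29·46=108054; k=3: 37642+0+22·59·46=97350 → min 97350.
Top-level splits: k=1: (A..A)·(B..D) → 0+97350+38·22·46 = 135806; k=2: (A..B)·(C..D) → 24244+78706+38·29·46 = 153642; k=3: (A..C)·(D..D) → 86966+0+38·59·46 = 190098.
Best split is after A, i.e. k = 1.

1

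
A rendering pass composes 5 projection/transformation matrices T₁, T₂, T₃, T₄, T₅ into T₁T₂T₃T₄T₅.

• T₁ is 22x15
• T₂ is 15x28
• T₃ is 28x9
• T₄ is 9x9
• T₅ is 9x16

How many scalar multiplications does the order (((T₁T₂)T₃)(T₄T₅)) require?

19248

(T₁T₂): 22×15 by 15×28 → 22×28, cost 22·15·28 = 9240
((T₁T₂)T₃): 22×28 by 28×9 → 22×9, cost 22·28·9 = 5544; cumulative 14784
(T₄T₅): 9×9 by 9×16 → 9×16, cost 9·9·16 = 1296
(((T₁T₂)T₃)(T₄T₅)): 22×9 by 9×16 → 22×16, cost 22·9·16 = 3168; cumulative 19248
Total: 19248 scalar multiplications.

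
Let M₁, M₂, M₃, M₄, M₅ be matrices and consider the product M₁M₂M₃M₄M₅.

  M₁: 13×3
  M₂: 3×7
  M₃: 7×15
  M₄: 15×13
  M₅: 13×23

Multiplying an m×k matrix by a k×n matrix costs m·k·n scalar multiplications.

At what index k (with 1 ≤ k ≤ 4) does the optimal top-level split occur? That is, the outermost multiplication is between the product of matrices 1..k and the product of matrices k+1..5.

1

Adjacent pairs: M₁M₂ = 13·3·7 = 273; M₂M₃ = 3·7·15 = 315; M₃M₄ = 7·15·13 = 1365; M₄M₅ = 15·13·23 = 4485.
Length 3: M₁..M₃: k=1: 0+315+13·3·15=900; k=2: 273+0+13·7·15=1638 → min 900 | M₂..M₄: k=2: 0+1365+3·7·13=1638; k=3: 315+0+3·15·13=900 → min 900 | M₃..M₅: k=3: 0+4485+7·15·23=6900; k=4: 1365+0+7·13·23=3458 → min 3458.
Length 4: M₁..M₄: k=1: 0+900+13·3·13=1407; k=2: 273+1365+13·7·13=2821; k=3: 900+0+13·15·13=3435 → min 1407 | M₂..M₅: k=2: 0+3458+3·7·23=3941; k=3: 315+4485+3·15·23=5835; k=4: 900+0+3·13·23=1797 → min 1797.
Top-level splits: k=1: (M₁..M₁)·(M₂..M₅) → 0+1797+13·3·23 = 2694; k=2: (M₁..M₂)·(M₃..M₅) → 273+3458+13·7·23 = 5824; k=3: (M₁..M₃)·(M₄..M₅) → 900+4485+13·15·23 = 9870; k=4: (M₁..M₄)·(M₅..M₅) → 1407+0+13·13·23 = 5294.
Best split is after M₁, i.e. k = 1.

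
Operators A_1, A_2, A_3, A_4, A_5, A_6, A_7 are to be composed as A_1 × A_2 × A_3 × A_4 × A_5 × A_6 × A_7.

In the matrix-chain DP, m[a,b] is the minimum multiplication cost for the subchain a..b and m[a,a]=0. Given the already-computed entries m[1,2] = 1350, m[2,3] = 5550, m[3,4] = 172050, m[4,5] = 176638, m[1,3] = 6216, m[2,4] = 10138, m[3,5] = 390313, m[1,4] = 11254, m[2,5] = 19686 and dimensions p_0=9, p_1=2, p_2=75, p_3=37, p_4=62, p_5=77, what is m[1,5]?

21072

m[1,5] = min over k∈[1,4] of m[1,k]+m[k+1,5]+p_{0}·p_k·p_{5}.
k=1: 0 + 19686 + 9·2·77 = 21072; k=2: 1350 + 390313 + 9·75·77 = 443638; k=3: 6216 + 176638 + 9·37·77 = 208495; k=4: 11254 + 0 + 9·62·77 = 54220.
Minimum: 21072 at k=1.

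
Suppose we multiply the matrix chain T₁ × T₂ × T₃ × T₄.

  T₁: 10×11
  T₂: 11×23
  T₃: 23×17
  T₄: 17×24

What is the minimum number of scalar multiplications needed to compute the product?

10251

Adjacent pairs: T₁T₂ = 10·11·23 = 2530; T₂T₃ = 11·23·17 = 4301; T₃T₄ = 23·17·24 = 9384.
Length 3: T₁..T₃: k=1: 0+4301+10·11·17=6171; k=2: 2530+0+10·23·17=6440 → min 6171 | T₂..T₄: k=2: 0+9384+11·23·24=15456; k=3: 4301+0+11·17·24=8789 → min 8789.
Length 4: T₁..T₄: k=1: 0+8789+10·11·24=11429; k=2: 2530+9384+10·23·24=17434; k=3: 6171+0+10·17·24=10251 → min 10251.
Optimal order: ((T₁ × (T₂ × T₃)) × T₄) with cost 10251.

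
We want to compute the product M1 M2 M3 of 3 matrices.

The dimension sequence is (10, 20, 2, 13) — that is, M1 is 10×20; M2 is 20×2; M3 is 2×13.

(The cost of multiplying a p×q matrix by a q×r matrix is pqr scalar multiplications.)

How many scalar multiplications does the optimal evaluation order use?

660

Order (M1 (M2 M3)): (M2 M3): 20×2 by 2×13 → 20×13, cost 20·2·13 = 520; (M1 (M2 M3)): 10×20 by 20×13 → 10×13, cost 10·20·13 = 2600; cumulative 3120. Total 3120.
Order ((M1 M2) M3): (M1 M2): 10×20 by 20×2 → 10×2, cost 10·20·2 = 400; ((M1 M2) M3): 10×2 by 2×13 → 10×13, cost 10·2·13 = 260; cumulative 660. Total 660.
Minimum: 660.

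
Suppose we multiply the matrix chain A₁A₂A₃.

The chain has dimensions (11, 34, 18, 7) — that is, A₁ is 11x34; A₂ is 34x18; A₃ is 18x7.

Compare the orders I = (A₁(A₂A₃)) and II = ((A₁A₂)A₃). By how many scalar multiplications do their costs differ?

Order I = (A₁(A₂A₃)): (A₂A₃): 34×18 by 18×7 → 34×7, cost 34·18·7 = 4284; (A₁(A₂A₃)): 11×34 by 34×7 → 11×7, cost 11·34·7 = 2618; cumulative 6902. Total 6902.
Order II = ((A₁A₂)A₃): (A₁A₂): 11×34 by 34×18 → 11×18, cost 11·34·18 = 6732; ((A₁A₂)A₃): 11×18 by 18×7 → 11×7, cost 11·18·7 = 1386; cumulative 8118. Total 8118.
Difference: |6902 − 8118| = 1216.

1216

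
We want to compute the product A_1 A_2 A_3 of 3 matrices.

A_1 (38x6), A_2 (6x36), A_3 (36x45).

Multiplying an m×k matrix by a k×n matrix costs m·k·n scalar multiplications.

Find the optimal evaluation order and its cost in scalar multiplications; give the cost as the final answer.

(A_1 (A_2 A_3)): cost 19980.
((A_1 A_2) A_3): cost 69768.
Optimal: (A_1 (A_2 A_3)) with cost 19980.

19980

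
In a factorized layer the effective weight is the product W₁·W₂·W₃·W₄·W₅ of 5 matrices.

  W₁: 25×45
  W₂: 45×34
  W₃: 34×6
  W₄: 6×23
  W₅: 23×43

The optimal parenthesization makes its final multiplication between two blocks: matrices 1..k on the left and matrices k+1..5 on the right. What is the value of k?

Adjacent pairs: W₁W₂ = 25·45·34 = 38250; W₂W₃ = 45·34·6 = 9180; W₃W₄ = 34·6·23 = 4692; W₄W₅ = 6·23·43 = 5934.
Length 3: W₁..W₃: k=1: 0+9180+25·45·6=15930; k=2: 38250+0+25·34·6=43350 → min 15930 | W₂..W₄: k=2: 0+4692+45·34·23=39882; k=3: 9180+0+45·6·23=15390 → min 15390 | W₃..W₅: k=3: 0+5934+34·6·43=14706; k=4: 4692+0+34·23·43=38318 → min 14706.
Length 4: W₁..W₄: k=1: 0+15390+25·45·23=41265; k=2: 38250+4692+25·34·23=62492; k=3: 15930+0+25·6·23=19380 → min 19380 | W₂..W₅: k=2: 0+14706+45·34·43=80496; k=3: 9180+5934+45·6·43=26724; k=4: 15390+0+45·23·43=59895 → min 26724.
Top-level splits: k=1: (W₁..W₁)·(W₂..W₅) → 0+26724+25·45·43 = 75099; k=2: (W₁..W₂)·(W₃..W₅) → 38250+14706+25·34·43 = 89506; k=3: (W₁..W₃)·(W₄..W₅) → 15930+5934+25·6·43 = 28314; k=4: (W₁..W₄)·(W₅..W₅) → 19380+0+25·23·43 = 44105.
Best split is after W₃, i.e. k = 3.

3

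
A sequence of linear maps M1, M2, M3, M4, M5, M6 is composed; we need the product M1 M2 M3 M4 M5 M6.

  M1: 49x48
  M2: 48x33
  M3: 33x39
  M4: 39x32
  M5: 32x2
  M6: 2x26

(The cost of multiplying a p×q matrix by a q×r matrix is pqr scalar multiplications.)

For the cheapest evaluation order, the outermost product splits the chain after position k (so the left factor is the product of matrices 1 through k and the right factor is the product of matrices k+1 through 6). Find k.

Adjacent pairs: M1M2 = 49·48·33 = 77616; M2M3 = 48·33·39 = 61776; M3M4 = 33·39·32 = 41184; M4M5 = 39·32·2 = 2496; M5M6 = 32·2·26 = 1664.
Length 3: M1..M3: k=1: 0+61776+49·48·39=153504; k=2: 77616+0+49·33·39=140679 → min 140679 | M2..M4: k=2: 0+41184+48·33·32=91872; k=3: 61776+0+48·39·32=121680 → min 91872 | M3..M5: k=3: 0+2496+33·39·2=5070; k=4: 41184+0+33·32·2=43296 → min 5070 | M4..M6: k=4: 0+1664+39·32·26=34112; k=5: 2496+0+39·2·26=4524 → min 4524.
Length 4: M1..M4: k=1: 0+91872+49·48·32=167136; k=2: 77616+41184+49·33·32=170544; k=3: 140679+0+49·39·32=201831 → min 167136 | M2..M5: k=2: 0+5070+48·33·2=8238; k=3: 61776+2496+48·39·2=68016; k=4: 91872+0+48·32·2=94944 → min 8238 | M3..M6: k=3: 0+4524+33·39·26=37986; k=4: 41184+1664+33·32·26=70304; k=5: 5070+0+33·2·26=6786 → min 6786.
Length 5: M1..M5: k=1: 0+8238+49·48·2=12942; k=2: 77616+5070+49·33·2=85920; k=3: 140679+2496+49·39·2=146997; k=4: 167136+0+49·32·2=170272 → min 12942 | M2..M6: k=2: 0+6786+48·33·26=47970; k=3: 61776+4524+48·39·26=114972; k=4: 91872+1664+48·32·26=133472; k=5: 8238+0+48·2·26=10734 → min 10734.
Top-level splits: k=1: (M1..M1)·(M2..M6) → 0+10734+49·48·26 = 71886; k=2: (M1..M2)·(M3..M6) → 77616+6786+49·33·26 = 126444; k=3: (M1..M3)·(M4..M6) → 140679+4524+49·39·26 = 194889; k=4: (M1..M4)·(M5..M6) → 167136+1664+49·32·26 = 209568; k=5: (M1..M5)·(M6..M6) → 12942+0+49·2·26 = 15490.
Best split is after M5, i.e. k = 5.

5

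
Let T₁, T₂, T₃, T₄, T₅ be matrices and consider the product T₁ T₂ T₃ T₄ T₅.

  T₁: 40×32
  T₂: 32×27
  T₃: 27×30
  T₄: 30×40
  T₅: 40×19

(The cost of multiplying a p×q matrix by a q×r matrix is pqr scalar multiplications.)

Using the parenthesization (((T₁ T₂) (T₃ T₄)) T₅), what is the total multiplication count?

(T₁ T₂): 40×32 by 32×27 → 40×27, cost 40·32·27 = 34560
(T₃ T₄): 27×30 by 30×40 → 27×40, cost 27·30·40 = 32400
((T₁ T₂) (T₃ T₄)): 40×27 by 27×40 → 40×40, cost 40·27·40 = 43200; cumulative 110160
(((T₁ T₂) (T₃ T₄)) T₅): 40×40 by 40×19 → 40×19, cost 40·40·19 = 30400; cumulative 140560
Total: 140560 scalar multiplications.

140560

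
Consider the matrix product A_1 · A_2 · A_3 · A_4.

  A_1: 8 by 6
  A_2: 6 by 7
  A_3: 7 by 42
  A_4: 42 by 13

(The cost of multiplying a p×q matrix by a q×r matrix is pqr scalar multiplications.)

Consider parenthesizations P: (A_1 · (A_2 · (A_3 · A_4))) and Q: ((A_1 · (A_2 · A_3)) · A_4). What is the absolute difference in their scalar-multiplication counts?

3156

Order P = (A_1 · (A_2 · (A_3 · A_4))): (A_3 · A_4): 7×42 by 42×13 → 7×13, cost 7·42·13 = 3822; (A_2 · (A_3 · A_4)): 6×7 by 7×13 → 6×13, cost 6·7·13 = 546; cumulative 4368; (A_1 · (A_2 · (A_3 · A_4))): 8×6 by 6×13 → 8×13, cost 8·6·13 = 624; cumulative 4992. Total 4992.
Order Q = ((A_1 · (A_2 · A_3)) · A_4): (A_2 · A_3): 6×7 by 7×42 → 6×42, cost 6·7·42 = 1764; (A_1 · (A_2 · A_3)): 8×6 by 6×42 → 8×42, cost 8·6·42 = 2016; cumulative 3780; ((A_1 · (A_2 · A_3)) · A_4): 8×42 by 42×13 → 8×13, cost 8·42·13 = 4368; cumulative 8148. Total 8148.
Difference: |4992 − 8148| = 3156.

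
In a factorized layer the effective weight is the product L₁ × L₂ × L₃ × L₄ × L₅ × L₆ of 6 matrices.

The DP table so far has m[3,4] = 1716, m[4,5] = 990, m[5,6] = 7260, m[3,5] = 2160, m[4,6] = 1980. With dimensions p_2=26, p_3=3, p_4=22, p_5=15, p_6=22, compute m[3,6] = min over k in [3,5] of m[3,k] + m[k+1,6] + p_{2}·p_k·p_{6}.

3696

m[3,6] = min over k∈[3,5] of m[3,k]+m[k+1,6]+p_{2}·p_k·p_{6}.
k=3: 0 + 1980 + 26·3·22 = 3696; k=4: 1716 + 7260 + 26·22·22 = 21560; k=5: 2160 + 0 + 26·15·22 = 10740.
Minimum: 3696 at k=3.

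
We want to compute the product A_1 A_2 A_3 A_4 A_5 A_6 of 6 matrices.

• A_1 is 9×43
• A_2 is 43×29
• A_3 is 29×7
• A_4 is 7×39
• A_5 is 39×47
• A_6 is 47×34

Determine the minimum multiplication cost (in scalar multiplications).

Adjacent pairs: A_1A_2 = 9·43·29 = 11223; A_2A_3 = 43·29·7 = 8729; A_3A_4 = 29·7·39 = 7917; A_4A_5 = 7·39·47 = 12831; A_5A_6 = 39·47·34 = 62322.
Length 3: A_1..A_3: k=1: 0+8729+9·43·7=11438; k=2: 11223+0+9·29·7=13050 → min 11438 | A_2..A_4: k=2: 0+7917+43·29·39=56550; k=3: 8729+0+43·7·39=20468 → min 20468 | A_3..A_5: k=3: 0+12831+29·7·47=22372; k=4: 7917+0+29·39·47=61074 → min 22372 | A_4..A_6: k=4: 0+62322+7·39·34=71604; k=5: 12831+0+7·47·34=24017 → min 24017.
Length 4: A_1..A_4: k=1: 0+20468+9·43·39=35561; k=2: 11223+7917+9·29·39=29319; k=3: 11438+0+9·7·39=13895 → min 13895 | A_2..A_5: k=2: 0+22372+43·29·47=80981; k=3: 8729+12831+43·7·47=35707; k=4: 20468+0+43·39·47=99287 → min 35707 | A_3..A_6: k=3: 0+24017+29·7·34=30919; k=4: 7917+62322+29·39·34=108693; k=5: 22372+0+29·47·34=68714 → min 30919.
Length 5: A_1..A_5: k=1: 0+35707+9·43·47=53896; k=2: 11223+22372+9·29·47=45862; k=3: 11438+12831+9·7·47=27230; k=4: 13895+0+9·39·47=30392 → min 27230 | A_2..A_6: k=2: 0+30919+43·29·34=73317; k=3: 8729+24017+43·7·34=42980; k=4: 20468+62322+43·39·34=139808; k=5: 35707+0+43·47·34=104421 → min 42980.
Length 6: A_1..A_6: k=1: 0+42980+9·43·34=56138; k=2: 11223+30919+9·29·34=51016; k=3: 11438+24017+9·7·34=37597; k=4: 13895+62322+9·39·34=88151; k=5: 27230+0+9·47·34=41612 → min 37597.
Optimal order: ((A_1 (A_2 A_3)) ((A_4 A_5) A_6)) with cost 37597.

37597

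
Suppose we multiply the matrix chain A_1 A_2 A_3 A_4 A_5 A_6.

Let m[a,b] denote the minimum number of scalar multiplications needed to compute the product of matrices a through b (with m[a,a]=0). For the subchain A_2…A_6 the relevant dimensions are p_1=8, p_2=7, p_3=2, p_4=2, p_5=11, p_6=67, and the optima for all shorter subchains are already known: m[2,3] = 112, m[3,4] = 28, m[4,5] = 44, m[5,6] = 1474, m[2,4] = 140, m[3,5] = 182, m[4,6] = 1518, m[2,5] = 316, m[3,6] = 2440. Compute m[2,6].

m[2,6] = min over k∈[2,5] of m[2,k]+m[k+1,6]+p_{1}·p_k·p_{6}.
k=2: 0 + 2440 + 8·7·67 = 6192; k=3: 112 + 1518 + 8·2·67 = 2702; k=4: 140 + 1474 + 8·2·67 = 2686; k=5: 316 + 0 + 8·11·67 = 6212.
Minimum: 2686 at k=4.

2686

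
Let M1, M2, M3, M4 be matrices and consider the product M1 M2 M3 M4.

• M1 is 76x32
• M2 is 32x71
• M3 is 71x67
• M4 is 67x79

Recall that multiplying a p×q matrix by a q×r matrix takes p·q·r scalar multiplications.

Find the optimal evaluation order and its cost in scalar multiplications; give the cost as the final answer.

513728

Adjacent pairs: M1M2 = 76·32·71 = 172672; M2M3 = 32·71·67 = 152224; M3M4 = 71·67·79 = 375803.
Length 3: M1..M3: k=1: 0+152224+76·32·67=315168; k=2: 172672+0+76·71·67=534204 → min 315168 | M2..M4: k=2: 0+375803+32·71·79=555291; k=3: 152224+0+32·67·79=321600 → min 321600.
Length 4: M1..M4: k=1: 0+321600+76·32·79=513728; k=2: 172672+375803+76·71·79=974759; k=3: 315168+0+76·67·79=717436 → min 513728.
Optimal parenthesization: (M1 ((M2 M3) M4)) with cost 513728.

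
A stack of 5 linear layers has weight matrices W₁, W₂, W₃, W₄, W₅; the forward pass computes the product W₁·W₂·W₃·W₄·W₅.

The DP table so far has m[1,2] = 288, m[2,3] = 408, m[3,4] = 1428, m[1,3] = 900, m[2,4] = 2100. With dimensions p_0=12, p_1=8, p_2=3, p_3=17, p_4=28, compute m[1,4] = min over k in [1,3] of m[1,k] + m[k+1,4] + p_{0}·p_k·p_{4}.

2724

m[1,4] = min over k∈[1,3] of m[1,k]+m[k+1,4]+p_{0}·p_k·p_{4}.
k=1: 0 + 2100 + 12·8·28 = 4788; k=2: 288 + 1428 + 12·3·28 = 2724; k=3: 900 + 0 + 12·17·28 = 6612.
Minimum: 2724 at k=2.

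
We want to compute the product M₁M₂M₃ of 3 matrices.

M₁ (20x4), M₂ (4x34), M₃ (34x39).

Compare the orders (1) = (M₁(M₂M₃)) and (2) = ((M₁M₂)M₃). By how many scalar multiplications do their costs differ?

Order (1) = (M₁(M₂M₃)): (M₂M₃): 4×34 by 34×39 → 4×39, cost 4·34·39 = 5304; (M₁(M₂M₃)): 20×4 by 4×39 → 20×39, cost 20·4·39 = 3120; cumulative 8424. Total 8424.
Order (2) = ((M₁M₂)M₃): (M₁M₂): 20×4 by 4×34 → 20×34, cost 20·4·34 = 2720; ((M₁M₂)M₃): 20×34 by 34×39 → 20×39, cost 20·34·39 = 26520; cumulative 29240. Total 29240.
Difference: |8424 − 29240| = 20816.

20816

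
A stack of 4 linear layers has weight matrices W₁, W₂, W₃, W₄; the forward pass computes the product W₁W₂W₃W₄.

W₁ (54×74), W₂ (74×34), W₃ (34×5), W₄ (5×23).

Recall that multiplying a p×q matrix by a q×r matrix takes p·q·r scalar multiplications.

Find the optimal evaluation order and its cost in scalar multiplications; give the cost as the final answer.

Adjacent pairs: W₁W₂ = 54·74·34 = 135864; W₂W₃ = 74·34·5 = 12580; W₃W₄ = 34·5·23 = 3910.
Length 3: W₁..W₃: k=1: 0+12580+54·74·5=32560; k=2: 135864+0+54·34·5=145044 → min 32560 | W₂..W₄: k=2: 0+3910+74·34·23=61778; k=3: 12580+0+74·5·23=21090 → min 21090.
Length 4: W₁..W₄: k=1: 0+21090+54·74·23=112998; k=2: 135864+3910+54·34·23=182002; k=3: 32560+0+54·5·23=38770 → min 38770.
Optimal parenthesization: ((W₁(W₂W₃))W₄) with cost 38770.

38770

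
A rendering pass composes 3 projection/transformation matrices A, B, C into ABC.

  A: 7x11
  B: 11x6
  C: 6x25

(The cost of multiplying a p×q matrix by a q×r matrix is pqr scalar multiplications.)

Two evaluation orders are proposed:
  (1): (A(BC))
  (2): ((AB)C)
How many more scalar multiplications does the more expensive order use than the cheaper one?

2063

Order (1) = (A(BC)): (BC): 11×6 by 6×25 → 11×25, cost 11·6·25 = 1650; (A(BC)): 7×11 by 11×25 → 7×25, cost 7·11·25 = 1925; cumulative 3575. Total 3575.
Order (2) = ((AB)C): (AB): 7×11 by 11×6 → 7×6, cost 7·11·6 = 462; ((AB)C): 7×6 by 6×25 → 7×25, cost 7·6·25 = 1050; cumulative 1512. Total 1512.
Difference: |3575 − 1512| = 2063.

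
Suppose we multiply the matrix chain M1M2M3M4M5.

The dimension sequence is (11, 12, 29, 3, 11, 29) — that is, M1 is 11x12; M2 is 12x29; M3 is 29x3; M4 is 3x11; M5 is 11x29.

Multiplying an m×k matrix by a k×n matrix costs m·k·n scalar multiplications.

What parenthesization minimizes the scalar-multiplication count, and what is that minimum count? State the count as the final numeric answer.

3354

Adjacent pairs: M1M2 = 11·12·29 = 3828; M2M3 = 12·29·3 = 1044; M3M4 = 29·3·11 = 957; M4M5 = 3·11·29 = 957.
Length 3: M1..M3: k=1: 0+1044+11·12·3=1440; k=2: 3828+0+11·29·3=4785 → min 1440 | M2..M4: k=2: 0+957+12·29·11=4785; k=3: 1044+0+12·3·11=1440 → min 1440 | M3..M5: k=3: 0+957+29·3·29=3480; k=4: 957+0+29·11·29=10208 → min 3480.
Length 4: M1..M4: k=1: 0+1440+11·12·11=2892; k=2: 3828+957+11·29·11=8294; k=3: 1440+0+11·3·11=1803 → min 1803 | M2..M5: k=2: 0+3480+12·29·29=13572; k=3: 1044+957+12·3·29=3045; k=4: 1440+0+12·11·29=5268 → min 3045.
Length 5: M1..M5: k=1: 0+3045+11·12·29=6873; k=2: 3828+3480+11·29·29=16559; k=3: 1440+957+11·3·29=3354; k=4: 1803+0+11·11·29=5312 → min 3354.
Optimal parenthesization: ((M1(M2M3))(M4M5)) with cost 3354.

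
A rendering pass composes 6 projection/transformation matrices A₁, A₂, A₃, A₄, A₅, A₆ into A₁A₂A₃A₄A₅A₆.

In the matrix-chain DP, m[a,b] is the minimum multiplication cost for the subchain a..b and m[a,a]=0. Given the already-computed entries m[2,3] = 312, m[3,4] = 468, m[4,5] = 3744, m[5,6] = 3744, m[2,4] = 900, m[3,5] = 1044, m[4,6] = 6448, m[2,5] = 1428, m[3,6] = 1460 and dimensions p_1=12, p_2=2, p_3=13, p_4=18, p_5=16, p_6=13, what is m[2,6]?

1772

m[2,6] = min over k∈[2,5] of m[2,k]+m[k+1,6]+p_{1}·p_k·p_{6}.
k=2: 0 + 1460 + 12·2·13 = 1772; k=3: 312 + 6448 + 12·13·13 = 8788; k=4: 900 + 3744 + 12·18·13 = 7452; k=5: 1428 + 0 + 12·16·13 = 3924.
Minimum: 1772 at k=2.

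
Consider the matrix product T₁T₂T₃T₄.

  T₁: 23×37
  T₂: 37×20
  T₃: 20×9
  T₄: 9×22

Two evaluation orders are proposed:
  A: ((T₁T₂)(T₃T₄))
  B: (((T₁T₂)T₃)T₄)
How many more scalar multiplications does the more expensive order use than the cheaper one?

5386

Order A = ((T₁T₂)(T₃T₄)): (T₁T₂): 23×37 by 37×20 → 23×20, cost 23·37·20 = 17020; (T₃T₄): 20×9 by 9×22 → 20×22, cost 20·9·22 = 3960; ((T₁T₂)(T₃T₄)): 23×20 by 20×22 → 23×22, cost 23·20·22 = 10120; cumulative 31100. Total 31100.
Order B = (((T₁T₂)T₃)T₄): (T₁T₂): 23×37 by 37×20 → 23×20, cost 23·37·20 = 17020; ((T₁T₂)T₃): 23×20 by 20×9 → 23×9, cost 23·20·9 = 4140; cumulative 21160; (((T₁T₂)T₃)T₄): 23×9 by 9×22 → 23×22, cost 23·9·22 = 4554; cumulative 25714. Total 25714.
Difference: |31100 − 25714| = 5386.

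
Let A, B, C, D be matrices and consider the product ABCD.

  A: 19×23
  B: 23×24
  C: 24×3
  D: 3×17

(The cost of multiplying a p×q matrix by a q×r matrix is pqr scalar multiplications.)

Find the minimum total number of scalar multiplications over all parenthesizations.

Adjacent pairs: AB = 19·23·24 = 10488; BC = 23·24·3 = 1656; CD = 24·3·17 = 1224.
Length 3: A..C: k=1: 0+1656+19·23·3=2967; k=2: 10488+0+19·24·3=11856 → min 2967 | B..D: k=2: 0+1224+23·24·17=10608; k=3: 1656+0+23·3·17=2829 → min 2829.
Length 4: A..D: k=1: 0+2829+19·23·17=10258; k=2: 10488+1224+19·24·17=19464; k=3: 2967+0+19·3·17=3936 → min 3936.
Optimal order: ((A(BC))D) with cost 3936.

3936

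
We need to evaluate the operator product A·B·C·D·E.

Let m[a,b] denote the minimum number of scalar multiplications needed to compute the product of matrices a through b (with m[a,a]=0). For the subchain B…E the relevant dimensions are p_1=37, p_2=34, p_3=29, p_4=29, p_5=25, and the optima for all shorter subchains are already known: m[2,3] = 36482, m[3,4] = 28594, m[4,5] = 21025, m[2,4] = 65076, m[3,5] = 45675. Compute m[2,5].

m[2,5] = min over k∈[2,4] of m[2,k]+m[k+1,5]+p_{1}·p_k·p_{5}.
k=2: 0 + 45675 + 37·34·25 = 77125; k=3: 36482 + 21025 + 37·29·25 = 84332; k=4: 65076 + 0 + 37·29·25 = 91901.
Minimum: 77125 at k=2.

77125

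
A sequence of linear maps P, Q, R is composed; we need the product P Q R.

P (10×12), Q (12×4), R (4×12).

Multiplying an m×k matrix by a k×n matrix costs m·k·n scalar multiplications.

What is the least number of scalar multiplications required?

Order (P (Q R)): (Q R): 12×4 by 4×12 → 12×12, cost 12·4·12 = 576; (P (Q R)): 10×12 by 12×12 → 10×12, cost 10·12·12 = 1440; cumulative 2016. Total 2016.
Order ((P Q) R): (P Q): 10×12 by 12×4 → 10×4, cost 10·12·4 = 480; ((P Q) R): 10×4 by 4×12 → 10×12, cost 10·4·12 = 480; cumulative 960. Total 960.
Minimum: 960.

960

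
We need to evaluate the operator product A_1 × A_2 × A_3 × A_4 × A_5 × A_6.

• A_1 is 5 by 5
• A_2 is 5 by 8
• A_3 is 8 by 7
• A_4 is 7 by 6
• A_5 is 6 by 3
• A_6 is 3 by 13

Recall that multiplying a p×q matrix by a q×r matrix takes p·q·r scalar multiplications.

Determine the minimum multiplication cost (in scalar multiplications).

Adjacent pairs: A_1A_2 = 5·5·8 = 200; A_2A_3 = 5·8·7 = 280; A_3A_4 = 8·7·6 = 336; A_4A_5 = 7·6·3 = 126; A_5A_6 = 6·3·13 = 234.
Length 3: A_1..A_3: k=1: 0+280+5·5·7=455; k=2: 200+0+5·8·7=480 → min 455 | A_2..A_4: k=2: 0+336+5·8·6=576; k=3: 280+0+5·7·6=490 → min 490 | A_3..A_5: k=3: 0+126+8·7·3=294; k=4: 336+0+8·6·3=480 → min 294 | A_4..A_6: k=4: 0+234+7·6·13=780; k=5: 126+0+7·3·13=399 → min 399.
Length 4: A_1..A_4: k=1: 0+490+5·5·6=640; k=2: 200+336+5·8·6=776; k=3: 455+0+5·7·6=665 → min 640 | A_2..A_5: k=2: 0+294+5·8·3=414; k=3: 280+126+5·7·3=511; k=4: 490+0+5·6·3=580 → min 414 | A_3..A_6: k=3: 0+399+8·7·13=1127; k=4: 336+234+8·6·13=1194; k=5: 294+0+8·3·13=606 → min 606.
Length 5: A_1..A_5: k=1: 0+414+5·5·3=489; k=2: 200+294+5·8·3=614; k=3: 455+126+5·7·3=686; k=4: 640+0+5·6·3=730 → min 489 | A_2..A_6: k=2: 0+606+5·8·13=1126; k=3: 280+399+5·7·13=1134; k=4: 490+234+5·6·13=1114; k=5: 414+0+5·3·13=609 → min 609.
Length 6: A_1..A_6: k=1: 0+609+5·5·13=934; k=2: 200+606+5·8·13=1326; k=3: 455+399+5·7·13=1309; k=4: 640+234+5·6·13=1264; k=5: 489+0+5·3·13=684 → min 684.
Optimal order: ((A_1 × (A_2 × (A_3 × (A_4 × A_5)))) × A_6) with cost 684.

684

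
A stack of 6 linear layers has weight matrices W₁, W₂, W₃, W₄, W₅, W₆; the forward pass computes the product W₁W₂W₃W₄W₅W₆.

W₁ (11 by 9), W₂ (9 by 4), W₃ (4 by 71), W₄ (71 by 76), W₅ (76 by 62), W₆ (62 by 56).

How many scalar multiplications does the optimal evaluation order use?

Adjacent pairs: W₁W₂ = 11·9·4 = 396; W₂W₃ = 9·4·71 = 2556; W₃W₄ = 4·71·76 = 21584; W₄W₅ = 71·76·62 = 334552; W₅W₆ = 76·62·56 = 263872.
Length 3: W₁..W₃: k=1: 0+2556+11·9·71=9585; k=2: 396+0+11·4·71=3520 → min 3520 | W₂..W₄: k=2: 0+21584+9·4·76=24320; k=3: 2556+0+9·71·76=51120 → min 24320 | W₃..W₅: k=3: 0+334552+4·71·62=352160; k=4: 21584+0+4·76·62=40432 → min 40432 | W₄..W₆: k=4: 0+263872+71·76·56=566048; k=5: 334552+0+71·62·56=581064 → min 566048.
Length 4: W₁..W₄: k=1: 0+24320+11·9·76=31844; k=2: 396+21584+11·4·76=25324; k=3: 3520+0+11·71·76=62876 → min 25324 | W₂..W₅: k=2: 0+40432+9·4·62=42664; k=3: 2556+334552+9·71·62=376726; k=4: 24320+0+9·76·62=66728 → min 42664 | W₃..W₆: k=3: 0+566048+4·71·56=581952; k=4: 21584+263872+4·76·56=302480; k=5: 40432+0+4·62·56=54320 → min 54320.
Length 5: W₁..W₅: k=1: 0+42664+11·9·62=48802; k=2: 396+40432+11·4·62=43556; k=3: 3520+334552+11·71·62=386494; k=4: 25324+0+11·76·62=77156 → min 43556 | W₂..W₆: k=2: 0+54320+9·4·56=56336; k=3: 2556+566048+9·71·56=604388; k=4: 24320+263872+9·76·56=326496; k=5: 42664+0+9·62·56=73912 → min 56336.
Length 6: W₁..W₆: k=1: 0+56336+11·9·56=61880; k=2: 396+54320+11·4·56=57180; k=3: 3520+566048+11·71·56=613304; k=4: 25324+263872+11·76·56=336012; k=5: 43556+0+11·62·56=81748 → min 57180.
Optimal order: ((W₁W₂)(((W₃W₄)W₅)W₆)) with cost 57180.

57180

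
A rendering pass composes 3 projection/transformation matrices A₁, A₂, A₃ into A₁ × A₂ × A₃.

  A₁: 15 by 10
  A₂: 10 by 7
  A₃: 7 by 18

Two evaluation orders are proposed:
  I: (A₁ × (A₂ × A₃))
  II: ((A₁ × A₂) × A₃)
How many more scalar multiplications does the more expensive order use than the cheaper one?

1020

Order I = (A₁ × (A₂ × A₃)): (A₂ × A₃): 10×7 by 7×18 → 10×18, cost 10·7·18 = 1260; (A₁ × (A₂ × A₃)): 15×10 by 10×18 → 15×18, cost 15·10·18 = 2700; cumulative 3960. Total 3960.
Order II = ((A₁ × A₂) × A₃): (A₁ × A₂): 15×10 by 10×7 → 15×7, cost 15·10·7 = 1050; ((A₁ × A₂) × A₃): 15×7 by 7×18 → 15×18, cost 15·7·18 = 1890; cumulative 2940. Total 2940.
Difference: |3960 − 2940| = 1020.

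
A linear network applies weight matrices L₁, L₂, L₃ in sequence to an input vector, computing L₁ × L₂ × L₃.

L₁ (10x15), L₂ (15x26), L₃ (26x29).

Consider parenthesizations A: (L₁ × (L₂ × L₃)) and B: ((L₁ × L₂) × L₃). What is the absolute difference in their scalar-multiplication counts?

4220

Order A = (L₁ × (L₂ × L₃)): (L₂ × L₃): 15×26 by 26×29 → 15×29, cost 15·26·29 = 11310; (L₁ × (L₂ × L₃)): 10×15 by 15×29 → 10×29, cost 10·15·29 = 4350; cumulative 15660. Total 15660.
Order B = ((L₁ × L₂) × L₃): (L₁ × L₂): 10×15 by 15×26 → 10×26, cost 10·15·26 = 3900; ((L₁ × L₂) × L₃): 10×26 by 26×29 → 10×29, cost 10·26·29 = 7540; cumulative 11440. Total 11440.
Difference: |15660 − 11440| = 4220.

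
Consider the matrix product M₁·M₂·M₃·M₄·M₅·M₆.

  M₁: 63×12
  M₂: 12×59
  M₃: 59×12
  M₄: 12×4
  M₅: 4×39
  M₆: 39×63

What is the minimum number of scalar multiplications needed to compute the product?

Adjacent pairs: M₁M₂ = 63·12·59 = 44604; M₂M₃ = 12·59·12 = 8496; M₃M₄ = 59·12·4 = 2832; M₄M₅ = 12·4·39 = 1872; M₅M₆ = 4·39·63 = 9828.
Length 3: M₁..M₃: k=1: 0+8496+63·12·12=17568; k=2: 44604+0+63·59·12=89208 → min 17568 | M₂..M₄: k=2: 0+2832+12·59·4=5664; k=3: 8496+0+12·12·4=9072 → min 5664 | M₃..M₅: k=3: 0+1872+59·12·39=29484; k=4: 2832+0+59·4·39=12036 → min 12036 | M₄..M₆: k=4: 0+9828+12·4·63=12852; k=5: 1872+0+12·39·63=31356 → min 12852.
Length 4: M₁..M₄: k=1: 0+5664+63·12·4=8688; k=2: 44604+2832+63·59·4=62304; k=3: 17568+0+63·12·4=20592 → min 8688 | M₂..M₅: k=2: 0+12036+12·59·39=39648; k=3: 8496+1872+12·12·39=15984; k=4: 5664+0+12·4·39=7536 → min 7536 | M₃..M₆: k=3: 0+12852+59·12·63=57456; k=4: 2832+9828+59·4·63=27528; k=5: 12036+0+59·39·63=156999 → min 27528.
Length 5: M₁..M₅: k=1: 0+7536+63·12·39=37020; k=2: 44604+12036+63·59·39=201603; k=3: 17568+1872+63·12·39=48924; k=4: 8688+0+63·4·39=18516 → min 18516 | M₂..M₆: k=2: 0+27528+12·59·63=72132; k=3: 8496+12852+12·12·63=30420; k=4: 5664+9828+12·4·63=18516; k=5: 7536+0+12·39·63=37020 → min 18516.
Length 6: M₁..M₆: k=1: 0+18516+63·12·63=66144; k=2: 44604+27528+63·59·63=306303; k=3: 17568+12852+63·12·63=78048; k=4: 8688+9828+63·4·63=34392; k=5: 18516+0+63·39·63=173307 → min 34392.
Optimal order: ((M₁·(M₂·(M₃·M₄)))·(M₅·M₆)) with cost 34392.

34392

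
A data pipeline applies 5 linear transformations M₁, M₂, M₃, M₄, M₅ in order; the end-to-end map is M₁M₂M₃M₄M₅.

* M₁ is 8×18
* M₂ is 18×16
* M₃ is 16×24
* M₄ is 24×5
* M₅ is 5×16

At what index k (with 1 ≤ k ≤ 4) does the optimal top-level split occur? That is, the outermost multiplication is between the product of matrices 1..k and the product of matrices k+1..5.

Adjacent pairs: M₁M₂ = 8·18·16 = 2304; M₂M₃ = 18·16·24 = 6912; M₃M₄ = 16·24·5 = 1920; M₄M₅ = 24·5·16 = 1920.
Length 3: M₁..M₃: k=1: 0+6912+8·18·24=10368; k=2: 2304+0+8·16·24=5376 → min 5376 | M₂..M₄: k=2: 0+1920+18·16·5=3360; k=3: 6912+0+18·24·5=9072 → min 3360 | M₃..M₅: k=3: 0+1920+16·24·16=8064; k=4: 1920+0+16·5·16=3200 → min 3200.
Length 4: M₁..M₄: k=1: 0+3360+8·18·5=4080; k=2: 2304+1920+8·16·5=4864; k=3: 5376+0+8·24·5=6336 → min 4080 | M₂..M₅: k=2: 0+3200+18·16·16=7808; k=3: 6912+1920+18·24·16=15744; k=4: 3360+0+18·5·16=4800 → min 4800.
Top-level splits: k=1: (M₁..M₁)·(M₂..M₅) → 0+4800+8·18·16 = 7104; k=2: (M₁..M₂)·(M₃..M₅) → 2304+3200+8·16·16 = 7552; k=3: (M₁..M₃)·(M₄..M₅) → 5376+1920+8·24·16 = 10368; k=4: (M₁..M₄)·(M₅..M₅) → 4080+0+8·5·16 = 4720.
Best split is after M₄, i.e. k = 4.

4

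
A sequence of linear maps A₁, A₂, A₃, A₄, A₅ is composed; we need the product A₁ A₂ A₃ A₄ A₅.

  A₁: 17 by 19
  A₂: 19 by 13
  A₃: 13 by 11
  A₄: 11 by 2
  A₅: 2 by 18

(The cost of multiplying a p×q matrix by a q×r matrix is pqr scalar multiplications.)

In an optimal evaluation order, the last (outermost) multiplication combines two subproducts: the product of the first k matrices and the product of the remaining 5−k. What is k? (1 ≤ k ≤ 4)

4

Adjacent pairs: A₁A₂ = 17·19·13 = 4199; A₂A₃ = 19·13·11 = 2717; A₃A₄ = 13·11·2 = 286; A₄A₅ = 11·2·18 = 396.
Length 3: A₁..A₃: k=1: 0+2717+17·19·11=6270; k=2: 4199+0+17·13·11=6630 → min 6270 | A₂..A₄: k=2: 0+286+19·13·2=780; k=3: 2717+0+19·11·2=3135 → min 780 | A₃..A₅: k=3: 0+396+13·11·18=2970; k=4: 286+0+13·2·18=754 → min 754.
Length 4: A₁..A₄: k=1: 0+780+17·19·2=1426; k=2: 4199+286+17·13·2=4927; k=3: 6270+0+17·11·2=6644 → min 1426 | A₂..A₅: k=2: 0+754+19·13·18=5200; k=3: 2717+396+19·11·18=6875; k=4: 780+0+19·2·18=1464 → min 1464.
Top-level splits: k=1: (A₁..A₁)·(A₂..A₅) → 0+1464+17·19·18 = 7278; k=2: (A₁..A₂)·(A₃..A₅) → 4199+754+17·13·18 = 8931; k=3: (A₁..A₃)·(A₄..A₅) → 6270+396+17·11·18 = 10032; k=4: (A₁..A₄)·(A₅..A₅) → 1426+0+17·2·18 = 2038.
Best split is after A₄, i.e. k = 4.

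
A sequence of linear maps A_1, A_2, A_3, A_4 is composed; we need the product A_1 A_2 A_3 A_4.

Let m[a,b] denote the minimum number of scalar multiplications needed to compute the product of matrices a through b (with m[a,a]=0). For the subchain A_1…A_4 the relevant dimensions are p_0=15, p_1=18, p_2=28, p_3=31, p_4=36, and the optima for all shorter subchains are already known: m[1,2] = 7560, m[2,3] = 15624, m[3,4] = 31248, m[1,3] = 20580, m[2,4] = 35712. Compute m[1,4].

m[1,4] = min over k∈[1,3] of m[1,k]+m[k+1,4]+p_{0}·p_k·p_{4}.
k=1: 0 + 35712 + 15·18·36 = 45432; k=2: 7560 + 31248 + 15·28·36 = 53928; k=3: 20580 + 0 + 15·31·36 = 37320.
Minimum: 37320 at k=3.

37320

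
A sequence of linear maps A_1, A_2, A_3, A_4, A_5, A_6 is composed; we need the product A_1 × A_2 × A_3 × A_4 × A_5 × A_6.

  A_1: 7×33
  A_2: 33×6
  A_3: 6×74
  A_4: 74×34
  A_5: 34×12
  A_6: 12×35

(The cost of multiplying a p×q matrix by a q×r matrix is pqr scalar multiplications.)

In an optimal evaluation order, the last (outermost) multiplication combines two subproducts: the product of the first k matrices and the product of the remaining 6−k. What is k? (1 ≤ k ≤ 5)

Adjacent pairs: A_1A_2 = 7·33·6 = 1386; A_2A_3 = 33·6·74 = 14652; A_3A_4 = 6·74·34 = 15096; A_4A_5 = 74·34·12 = 30192; A_5A_6 = 34·12·35 = 14280.
Length 3: A_1..A_3: k=1: 0+14652+7·33·74=31746; k=2: 1386+0+7·6·74=4494 → min 4494 | A_2..A_4: k=2: 0+15096+33·6·34=21828; k=3: 14652+0+33·74·34=97680 → min 21828 | A_3..A_5: k=3: 0+30192+6·74·12=35520; k=4: 15096+0+6·34·12=17544 → min 17544 | A_4..A_6: k=4: 0+14280+74·34·35=102340; k=5: 30192+0+74·12·35=61272 → min 61272.
Length 4: A_1..A_4: k=1: 0+21828+7·33·34=29682; k=2: 1386+15096+7·6·34=17910; k=3: 4494+0+7·74·34=22106 → min 17910 | A_2..A_5: k=2: 0+17544+33·6·12=19920; k=3: 14652+30192+33·74·12=74148; k=4: 21828+0+33·34·12=35292 → min 19920 | A_3..A_6: k=3: 0+61272+6·74·35=76812; k=4: 15096+14280+6·34·35=36516; k=5: 17544+0+6·12·35=20064 → min 20064.
Length 5: A_1..A_5: k=1: 0+19920+7·33·12=22692; k=2: 1386+17544+7·6·12=19434; k=3: 4494+30192+7·74·12=40902; k=4: 17910+0+7·34·12=20766 → min 19434 | A_2..A_6: k=2: 0+20064+33·6·35=26994; k=3: 14652+61272+33·74·35=161394; k=4: 21828+14280+33·34·35=75378; k=5: 19920+0+33·12·35=33780 → min 26994.
Top-level splits: k=1: (A_1..A_1)·(A_2..A_6) → 0+26994+7·33·35 = 35079; k=2: (A_1..A_2)·(A_3..A_6) → 1386+20064+7·6·35 = 22920; k=3: (A_1..A_3)·(A_4..A_6) → 4494+61272+7·74·35 = 83896; k=4: (A_1..A_4)·(A_5..A_6) → 17910+14280+7·34·35 = 40520; k=5: (A_1..A_5)·(A_6..A_6) → 19434+0+7·12·35 = 22374.
Best split is after A_5, i.e. k = 5.

5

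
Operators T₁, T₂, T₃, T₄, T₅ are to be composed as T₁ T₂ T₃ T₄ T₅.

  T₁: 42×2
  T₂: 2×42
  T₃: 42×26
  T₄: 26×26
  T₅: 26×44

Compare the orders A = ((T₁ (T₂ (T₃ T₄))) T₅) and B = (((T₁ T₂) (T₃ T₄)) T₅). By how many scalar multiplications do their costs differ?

Order A = ((T₁ (T₂ (T₃ T₄))) T₅): (T₃ T₄): 42×26 by 26×26 → 42×26, cost 42·26·26 = 28392; (T₂ (T₃ T₄)): 2×42 by 42×26 → 2×26, cost 2·42·26 = 2184; cumulative 30576; (T₁ (T₂ (T₃ T₄))): 42×2 by 2×26 → 42×26, cost 42·2·26 = 2184; cumulative 32760; ((T₁ (T₂ (T₃ T₄))) T₅): 42×26 by 26×44 → 42×44, cost 42·26·44 = 48048; cumulative 80808. Total 80808.
Order B = (((T₁ T₂) (T₃ T₄)) T₅): (T₁ T₂): 42×2 by 2×42 → 42×42, cost 42·2·42 = 3528; (T₃ T₄): 42×26 by 26×26 → 42×26, cost 42·26·26 = 28392; ((T₁ T₂) (T₃ T₄)): 42×42 by 42×26 → 42×26, cost 42·42·26 = 45864; cumulative 77784; (((T₁ T₂) (T₃ T₄)) T₅): 42×26 by 26×44 → 42×44, cost 42·26·44 = 48048; cumulative 125832. Total 125832.
Difference: |80808 − 125832| = 45024.

45024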